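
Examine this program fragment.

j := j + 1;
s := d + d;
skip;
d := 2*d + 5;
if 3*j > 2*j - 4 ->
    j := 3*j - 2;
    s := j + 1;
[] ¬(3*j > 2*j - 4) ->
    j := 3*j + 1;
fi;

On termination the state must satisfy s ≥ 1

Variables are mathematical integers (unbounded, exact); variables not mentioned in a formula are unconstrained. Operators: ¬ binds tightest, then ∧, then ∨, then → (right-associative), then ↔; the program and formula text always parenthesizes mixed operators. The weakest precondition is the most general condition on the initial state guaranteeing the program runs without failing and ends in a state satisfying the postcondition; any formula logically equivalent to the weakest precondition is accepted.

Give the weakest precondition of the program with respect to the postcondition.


Working backward. After the program, s ≥ 1 must hold.
Then branch requires 3*j ≥ 2; else branch requires s ≥ 1.
Before the if: (j > -4 → 3*j ≥ 2) ∧ ((¬(j > -4)) → s ≥ 1)
Before d := 2*d + 5: (j > -4 → 3*j ≥ 2) ∧ ((¬(j > -4)) → s ≥ 1)
Before skip: (j > -4 → 3*j ≥ 2) ∧ ((¬(j > -4)) → s ≥ 1)
Before s := d + d: (j > -4 → 3*j ≥ 2) ∧ ((¬(j > -4)) → 2*d ≥ 1)
Before j := j + 1: (j > -5 → 3*j ≥ -1) ∧ ((¬(j > -5)) → 2*d ≥ 1)
Answer: WP = (j > -5 → 3*j ≥ -1) ∧ ((¬(j > -5)) → 2*d ≥ 1)


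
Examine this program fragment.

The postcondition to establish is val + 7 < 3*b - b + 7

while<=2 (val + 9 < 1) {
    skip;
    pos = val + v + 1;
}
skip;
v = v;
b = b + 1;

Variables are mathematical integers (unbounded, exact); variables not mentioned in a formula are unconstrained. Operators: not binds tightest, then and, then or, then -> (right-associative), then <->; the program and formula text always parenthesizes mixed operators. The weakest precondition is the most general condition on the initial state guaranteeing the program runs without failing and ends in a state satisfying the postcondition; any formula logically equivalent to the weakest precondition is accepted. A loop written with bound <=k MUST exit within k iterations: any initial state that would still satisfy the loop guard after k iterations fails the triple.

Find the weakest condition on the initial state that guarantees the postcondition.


Working backward. After the program, the postcondition val + 7 < 3*b - b + 7 must hold; in canonical form it is val < 2*b.
Before b := b + 1: val < 2*b + 2
Before v := v: val < 2*b + 2
Before skip: val < 2*b + 2
Before the loop (bound <=2), unroll the exhaustion recursion (WP_0 = exit-now case; WP_j = one more guarded iteration, up to j = 2):
  WP_0: (not (val < -8)) and val < 2*b + 2
  WP_1: (val < -8 -> ((not (val < -8)) and val < 2*b + 2)) and ((not (val < -8)) -> val < 2*b + 2)
  WP_2: (val < -8 -> ((val < -8 -> ((not (val < -8)) and val < 2*b + 2)) and ((not (val < -8)) -> val < 2*b + 2))) and ((not (val < -8)) -> val < 2*b + 2)
So before the loop: (val < -8 -> ((val < -8 -> ((not (val < -8)) and val < 2*b + 2)) and ((not (val < -8)) -> val < 2*b + 2))) and ((not (val < -8)) -> val < 2*b + 2)
Answer: WP = (val < -8 -> ((val < -8 -> ((not (val < -8)) and val < 2*b + 2)) and ((not (val < -8)) -> val < 2*b + 2))) and ((not (val < -8)) -> val < 2*b + 2)


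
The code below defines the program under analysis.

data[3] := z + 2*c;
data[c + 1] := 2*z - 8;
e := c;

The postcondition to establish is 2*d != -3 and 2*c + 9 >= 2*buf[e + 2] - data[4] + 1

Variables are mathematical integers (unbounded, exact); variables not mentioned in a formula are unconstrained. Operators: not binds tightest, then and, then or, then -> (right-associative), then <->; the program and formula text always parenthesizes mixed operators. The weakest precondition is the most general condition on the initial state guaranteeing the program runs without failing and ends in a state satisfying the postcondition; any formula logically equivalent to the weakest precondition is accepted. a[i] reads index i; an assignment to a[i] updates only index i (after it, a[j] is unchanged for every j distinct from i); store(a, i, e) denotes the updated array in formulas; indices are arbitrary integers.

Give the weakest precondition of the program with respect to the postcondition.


Working backward. After the program, the postcondition 2*d != -3 and 2*c + 9 >= 2*buf[e + 2] - data[4] + 1 must hold; in canonical form it is 2*d != -3 and data[4] + 2*c >= 2*buf[e + 2] - 8.
Before e := c: 2*d != -3 and data[4] + 2*c >= 2*buf[c + 2] - 8
Before data[c + 1] := 2*z - 8: 2*d != -3 and store(data, c + 1, 2*z - 8)[4] + 2*c >= 2*buf[c + 2] - 8
Before data[3] := z + 2*c: 2*d != -3 and store(store(data, 3, 2*c + z), c + 1, 2*z - 8)[4] + 2*c >= 2*buf[c + 2] - 8
Answer: WP = 2*d != -3 and store(store(data, 3, 2*c + z), c + 1, 2*z - 8)[4] + 2*c >= 2*buf[c + 2] - 8


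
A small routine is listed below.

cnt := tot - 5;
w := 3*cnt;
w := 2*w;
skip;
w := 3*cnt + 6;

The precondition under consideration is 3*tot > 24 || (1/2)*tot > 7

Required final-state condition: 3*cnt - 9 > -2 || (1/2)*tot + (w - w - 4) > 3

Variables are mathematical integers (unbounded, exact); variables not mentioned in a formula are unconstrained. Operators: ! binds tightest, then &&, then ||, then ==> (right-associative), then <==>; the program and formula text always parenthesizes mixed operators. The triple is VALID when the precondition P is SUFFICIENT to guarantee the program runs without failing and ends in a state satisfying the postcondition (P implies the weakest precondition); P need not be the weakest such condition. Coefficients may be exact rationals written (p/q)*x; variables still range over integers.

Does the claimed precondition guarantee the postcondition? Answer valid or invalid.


Working backward. After the program, the postcondition 3*cnt - 9 > -2 || (1/2)*tot + (w - w - 4) > 3 must hold; in canonical form it is 3*cnt > 7 || (1/2)*tot > 7.
Before w := 3*cnt + 6: 3*cnt > 7 || (1/2)*tot > 7
Before skip: 3*cnt > 7 || (1/2)*tot > 7
Before w := 2*w: 3*cnt > 7 || (1/2)*tot > 7
Before w := 3*cnt: 3*cnt > 7 || (1/2)*tot > 7
Before cnt := tot - 5: 3*tot > 22 || (1/2)*tot > 7
The weakest precondition is 3*tot > 22 || (1/2)*tot > 7.
Check whether 3*tot > 24 || (1/2)*tot > 7 implies it.
Every state satisfying the precondition satisfies the weakest precondition: the implication holds.
Answer: valid


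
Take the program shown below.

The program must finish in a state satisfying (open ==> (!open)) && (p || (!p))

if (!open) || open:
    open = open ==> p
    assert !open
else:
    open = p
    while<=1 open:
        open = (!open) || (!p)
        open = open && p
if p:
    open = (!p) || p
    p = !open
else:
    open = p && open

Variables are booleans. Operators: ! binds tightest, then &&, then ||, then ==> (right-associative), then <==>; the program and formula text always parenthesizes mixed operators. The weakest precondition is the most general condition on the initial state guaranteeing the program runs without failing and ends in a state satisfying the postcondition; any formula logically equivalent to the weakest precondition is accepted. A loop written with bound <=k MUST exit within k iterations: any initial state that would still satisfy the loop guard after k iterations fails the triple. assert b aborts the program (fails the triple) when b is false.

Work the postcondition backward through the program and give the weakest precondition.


Working backward. After the program, the postcondition (open ==> (!open)) && (p || (!p)) must hold; in canonical form it is open ==> (!open).
Then branch requires false; else branch requires (p && open) ==> (!(p && open)).
Before the if: (!p) && ((!p) ==> ((p && open) ==> (!(p && open))))
Then branch requires (!(open ==> p)) && (!p) && ((!p) ==> ((p && (open ==> p)) ==> (!(p && (open ==> p))))); else branch requires (p ==> (!p)) && ((!p) ==> ((!p) && ((!p) ==> (p ==> (!p))))).
Before the if: (!(open ==> p)) && (!p) && ((!p) ==> ((p && (open ==> p)) ==> (!(p && (open ==> p)))))
Answer: WP = (!(open ==> p)) && (!p) && ((!p) ==> ((p && (open ==> p)) ==> (!(p && (open ==> p)))))


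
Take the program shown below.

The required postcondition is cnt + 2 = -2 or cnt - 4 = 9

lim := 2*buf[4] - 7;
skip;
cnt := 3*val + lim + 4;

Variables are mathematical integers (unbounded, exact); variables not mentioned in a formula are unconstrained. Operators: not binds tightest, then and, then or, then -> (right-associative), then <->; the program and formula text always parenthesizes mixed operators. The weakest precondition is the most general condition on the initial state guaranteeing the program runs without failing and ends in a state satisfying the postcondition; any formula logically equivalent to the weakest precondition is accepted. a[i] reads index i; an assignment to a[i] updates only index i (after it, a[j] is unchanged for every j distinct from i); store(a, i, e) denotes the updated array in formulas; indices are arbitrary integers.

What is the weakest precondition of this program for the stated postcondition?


Working backward. After the program, the postcondition cnt + 2 = -2 or cnt - 4 = 9 must hold; in canonical form it is cnt = -4 or cnt = 13.
Before cnt := 3*val + lim + 4: lim + 3*val = -8 or lim + 3*val = 9
Before skip: lim + 3*val = -8 or lim + 3*val = 9
Before lim := 2*buf[4] - 7: 2*buf[4] + 3*val = -1 or 2*buf[4] + 3*val = 16
Answer: WP = 2*buf[4] + 3*val = -1 or 2*buf[4] + 3*val = 16


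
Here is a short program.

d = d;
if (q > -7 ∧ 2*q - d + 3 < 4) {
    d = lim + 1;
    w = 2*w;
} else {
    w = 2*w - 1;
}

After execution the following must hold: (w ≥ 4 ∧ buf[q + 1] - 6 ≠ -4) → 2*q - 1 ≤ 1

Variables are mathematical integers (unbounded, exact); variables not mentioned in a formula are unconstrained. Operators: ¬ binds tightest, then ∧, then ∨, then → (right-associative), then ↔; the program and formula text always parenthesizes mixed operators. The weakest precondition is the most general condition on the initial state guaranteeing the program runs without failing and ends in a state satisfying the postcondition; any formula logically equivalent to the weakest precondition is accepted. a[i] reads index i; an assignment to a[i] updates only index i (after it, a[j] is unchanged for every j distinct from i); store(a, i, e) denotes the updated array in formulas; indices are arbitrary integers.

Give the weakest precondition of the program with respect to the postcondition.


Working backward. After the program, the postcondition (w ≥ 4 ∧ buf[q + 1] - 6 ≠ -4) → 2*q - 1 ≤ 1 must hold; in canonical form it is (w ≥ 4 ∧ buf[q + 1] ≠ 2) → 2*q ≤ 2.
Then branch requires (2*w ≥ 4 ∧ buf[q + 1] ≠ 2) → 2*q ≤ 2; else branch requires (2*w ≥ 5 ∧ buf[q + 1] ≠ 2) → 2*q ≤ 2.
Before the if: ((q > -7 ∧ 2*q < d + 1) → ((2*w ≥ 4 ∧ buf[q + 1] ≠ 2) → 2*q ≤ 2)) ∧ ((¬(q > -7 ∧ 2*q < d + 1)) → ((2*w ≥ 5 ∧ buf[q + 1] ≠ 2) → 2*q ≤ 2))
Before d := d: ((q > -7 ∧ 2*q < d + 1) → ((2*w ≥ 4 ∧ buf[q + 1] ≠ 2) → 2*q ≤ 2)) ∧ ((¬(q > -7 ∧ 2*q < d + 1)) → ((2*w ≥ 5 ∧ buf[q + 1] ≠ 2) → 2*q ≤ 2))
Answer: WP = ((q > -7 ∧ 2*q < d + 1) → ((2*w ≥ 4 ∧ buf[q + 1] ≠ 2) → 2*q ≤ 2)) ∧ ((¬(q > -7 ∧ 2*q < d + 1)) → ((2*w ≥ 5 ∧ buf[q + 1] ≠ 2) → 2*q ≤ 2))


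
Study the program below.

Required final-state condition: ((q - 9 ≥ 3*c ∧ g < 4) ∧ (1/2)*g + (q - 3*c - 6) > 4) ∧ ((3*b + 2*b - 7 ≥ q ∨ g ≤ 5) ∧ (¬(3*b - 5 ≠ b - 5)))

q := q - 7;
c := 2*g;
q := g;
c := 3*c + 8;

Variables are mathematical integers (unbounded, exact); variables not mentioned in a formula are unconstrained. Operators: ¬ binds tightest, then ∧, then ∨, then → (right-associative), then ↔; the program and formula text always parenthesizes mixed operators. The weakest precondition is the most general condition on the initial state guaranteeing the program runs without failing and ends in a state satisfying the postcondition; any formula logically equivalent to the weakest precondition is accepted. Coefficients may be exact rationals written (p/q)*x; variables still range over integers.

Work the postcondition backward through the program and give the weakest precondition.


Working backward. After the program, the postcondition ((q - 9 ≥ 3*c ∧ g < 4) ∧ (1/2)*g + (q - 3*c - 6) > 4) ∧ ((3*b + 2*b - 7 ≥ q ∨ g ≤ 5) ∧ (¬(3*b - 5 ≠ b - 5))) must hold; in canonical form it is q ≥ 3*c + 9 ∧ g < 4 ∧ (1/2)*g + q > 3*c + 10 ∧ (5*b ≥ q + 7 ∨ g ≤ 5) ∧ (¬(2*b ≠ 0)).
Before c := 3*c + 8: q ≥ 9*c + 33 ∧ g < 4 ∧ (1/2)*g + q > 9*c + 34 ∧ (5*b ≥ q + 7 ∨ g ≤ 5) ∧ (¬(2*b ≠ 0))
Before q := g: g ≥ 9*c + 33 ∧ g < 4 ∧ (3/2)*g > 9*c + 34 ∧ (5*b ≥ g + 7 ∨ g ≤ 5) ∧ (¬(2*b ≠ 0))
Before c := 2*g: 17*g ≤ -33 ∧ g < 4 ∧ (33/2)*g < -34 ∧ (5*b ≥ g + 7 ∨ g ≤ 5) ∧ (¬(2*b ≠ 0))
Before q := q - 7: 17*g ≤ -33 ∧ g < 4 ∧ (33/2)*g < -34 ∧ (5*b ≥ g + 7 ∨ g ≤ 5) ∧ (¬(2*b ≠ 0))
Answer: WP = 17*g ≤ -33 ∧ g < 4 ∧ (33/2)*g < -34 ∧ (5*b ≥ g + 7 ∨ g ≤ 5) ∧ (¬(2*b ≠ 0))


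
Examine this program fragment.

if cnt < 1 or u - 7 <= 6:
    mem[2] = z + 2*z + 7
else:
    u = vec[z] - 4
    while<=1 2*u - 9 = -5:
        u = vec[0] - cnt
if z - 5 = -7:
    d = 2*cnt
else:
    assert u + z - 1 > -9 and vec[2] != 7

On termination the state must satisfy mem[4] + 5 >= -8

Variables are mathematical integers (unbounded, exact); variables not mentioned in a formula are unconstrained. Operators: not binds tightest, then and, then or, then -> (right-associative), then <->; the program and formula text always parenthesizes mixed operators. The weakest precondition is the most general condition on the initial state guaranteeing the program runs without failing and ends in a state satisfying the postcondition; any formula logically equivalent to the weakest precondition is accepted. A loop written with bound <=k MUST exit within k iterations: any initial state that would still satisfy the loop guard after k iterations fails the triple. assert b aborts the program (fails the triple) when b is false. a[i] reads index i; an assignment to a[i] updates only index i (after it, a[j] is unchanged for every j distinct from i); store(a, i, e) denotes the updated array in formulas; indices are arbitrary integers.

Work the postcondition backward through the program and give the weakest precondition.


Working backward. After the program, the postcondition mem[4] + 5 >= -8 must hold; in canonical form it is mem[4] >= -13.
Then branch requires mem[4] >= -13; else branch requires u + z > -8 and vec[2] != 7 and mem[4] >= -13.
Before the if: (z = -2 -> mem[4] >= -13) and ((not (z = -2)) -> (u + z > -8 and vec[2] != 7 and mem[4] >= -13))
Then branch requires (z = -2 -> mem[4] >= -13) and ((not (z = -2)) -> (u + z > -8 and vec[2] != 7 and mem[4] >= -13)); else branch requires (2*vec[z] = 12 -> ((not (2*vec[0] = 2*cnt + 4)) and (z = -2 -> mem[4] >= -13) and ((not (z = -2)) -> (vec[0] + z > cnt - 8 and vec[2] != 7 and mem[4] >= -13)))) and ((not (2*vec[z] = 12)) -> ((z = -2 -> mem[4] >= -13) and ((not (z = -2)) -> (vec[z] + z > -4 and vec[2] != 7 and mem[4] >= -13)))).
Before the if: ((cnt < 1 or u <= 13) -> ((z = -2 -> mem[4] >= -13) and ((not (z = -2)) -> (u + z > -8 and vec[2] != 7 and mem[4] >= -13)))) and ((not (cnt < 1 or u <= 13)) -> ((2*vec[z] = 12 -> ((not (2*vec[0] = 2*cnt + 4)) and (z = -2 -> mem[4] >= -13) and ((not (z = -2)) -> (vec[0] + z > cnt - 8 and vec[2] != 7 and mem[4] >= -13)))) and ((not (2*vec[z] = 12)) -> ((z = -2 -> mem[4] >= -13) and ((not (z = -2)) -> (vec[z] + z > -4 and vec[2] != 7 and mem[4] >= -13))))))
Answer: WP = ((cnt < 1 or u <= 13) -> ((z = -2 -> mem[4] >= -13) and ((not (z = -2)) -> (u + z > -8 and vec[2] != 7 and mem[4] >= -13)))) and ((not (cnt < 1 or u <= 13)) -> ((2*vec[z] = 12 -> ((not (2*vec[0] = 2*cnt + 4)) and (z = -2 -> mem[4] >= -13) and ((not (z = -2)) -> (vec[0] + z > cnt - 8 and vec[2] != 7 and mem[4] >= -13)))) and ((not (2*vec[z] = 12)) -> ((z = -2 -> mem[4] >= -13) and ((not (z = -2)) -> (vec[z] + z > -4 and vec[2] != 7 and mem[4] >= -13))))))


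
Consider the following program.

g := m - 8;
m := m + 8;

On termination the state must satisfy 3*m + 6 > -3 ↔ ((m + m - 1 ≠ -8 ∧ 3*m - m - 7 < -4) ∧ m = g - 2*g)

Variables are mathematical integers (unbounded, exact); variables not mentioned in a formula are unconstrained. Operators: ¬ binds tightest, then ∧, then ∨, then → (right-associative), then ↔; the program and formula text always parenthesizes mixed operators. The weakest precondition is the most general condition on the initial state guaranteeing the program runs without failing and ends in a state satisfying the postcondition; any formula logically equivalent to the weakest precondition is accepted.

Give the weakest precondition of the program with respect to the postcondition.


Working backward. After the program, the postcondition 3*m + 6 > -3 ↔ ((m + m - 1 ≠ -8 ∧ 3*m - m - 7 < -4) ∧ m = g - 2*g) must hold; in canonical form it is 3*m > -9 ↔ (2*m ≠ -7 ∧ 2*m < 3 ∧ g + m = 0).
Before m := m + 8: 3*m > -33 ↔ (2*m ≠ -23 ∧ 2*m < -13 ∧ g + m = -8)
Before g := m - 8: 3*m > -33 ↔ (2*m ≠ -23 ∧ 2*m < -13 ∧ 2*m = 0)
Answer: WP = 3*m > -33 ↔ (2*m ≠ -23 ∧ 2*m < -13 ∧ 2*m = 0)


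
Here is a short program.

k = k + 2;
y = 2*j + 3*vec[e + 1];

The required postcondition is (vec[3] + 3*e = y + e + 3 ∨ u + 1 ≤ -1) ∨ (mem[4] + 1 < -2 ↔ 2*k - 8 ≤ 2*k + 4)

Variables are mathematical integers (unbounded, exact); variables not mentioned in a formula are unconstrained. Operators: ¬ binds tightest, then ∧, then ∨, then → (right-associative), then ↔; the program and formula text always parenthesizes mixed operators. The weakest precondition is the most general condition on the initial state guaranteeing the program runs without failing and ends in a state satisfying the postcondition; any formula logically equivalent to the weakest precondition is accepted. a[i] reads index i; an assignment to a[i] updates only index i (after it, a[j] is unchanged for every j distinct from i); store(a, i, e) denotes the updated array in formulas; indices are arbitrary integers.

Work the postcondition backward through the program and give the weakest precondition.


Working backward. After the program, the postcondition (vec[3] + 3*e = y + e + 3 ∨ u + 1 ≤ -1) ∨ (mem[4] + 1 < -2 ↔ 2*k - 8 ≤ 2*k + 4) must hold; in canonical form it is vec[3] + 2*e = y + 3 ∨ u ≤ -2 ∨ mem[4] < -3.
Before y := 2*j + 3*vec[e + 1]: vec[3] + 2*e = 3*vec[e + 1] + 2*j + 3 ∨ u ≤ -2 ∨ mem[4] < -3
Before k := k + 2: vec[3] + 2*e = 3*vec[e + 1] + 2*j + 3 ∨ u ≤ -2 ∨ mem[4] < -3
Answer: WP = vec[3] + 2*e = 3*vec[e + 1] + 2*j + 3 ∨ u ≤ -2 ∨ mem[4] < -3


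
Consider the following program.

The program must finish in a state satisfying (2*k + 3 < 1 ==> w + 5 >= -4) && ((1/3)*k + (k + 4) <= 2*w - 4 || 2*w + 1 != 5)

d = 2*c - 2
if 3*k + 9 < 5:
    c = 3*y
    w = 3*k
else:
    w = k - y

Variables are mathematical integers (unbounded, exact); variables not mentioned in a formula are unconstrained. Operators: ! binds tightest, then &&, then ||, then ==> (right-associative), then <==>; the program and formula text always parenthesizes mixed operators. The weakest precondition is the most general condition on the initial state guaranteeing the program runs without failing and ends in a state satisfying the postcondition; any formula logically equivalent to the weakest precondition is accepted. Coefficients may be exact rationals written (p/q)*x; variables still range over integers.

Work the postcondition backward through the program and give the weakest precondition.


Working backward. After the program, the postcondition (2*k + 3 < 1 ==> w + 5 >= -4) && ((1/3)*k + (k + 4) <= 2*w - 4 || 2*w + 1 != 5) must hold; in canonical form it is (2*k < -2 ==> w >= -9) && ((4/3)*k <= 2*w - 8 || 2*w != 4).
Then branch requires (2*k < -2 ==> 3*k >= -9) && ((14/3)*k >= 8 || 6*k != 4); else branch requires (2*k < -2 ==> k >= y - 9) && (2*y <= (2/3)*k - 8 || 2*k != 2*y + 4).
Before the if: (3*k < -4 ==> ((2*k < -2 ==> 3*k >= -9) && ((14/3)*k >= 8 || 6*k != 4))) && ((!(3*k < -4)) ==> ((2*k < -2 ==> k >= y - 9) && (2*y <= (2/3)*k - 8 || 2*k != 2*y + 4)))
Before d := 2*c - 2: (3*k < -4 ==> ((2*k < -2 ==> 3*k >= -9) && ((14/3)*k >= 8 || 6*k != 4))) && ((!(3*k < -4)) ==> ((2*k < -2 ==> k >= y - 9) && (2*y <= (2/3)*k - 8 || 2*k != 2*y + 4)))
Answer: WP = (3*k < -4 ==> ((2*k < -2 ==> 3*k >= -9) && ((14/3)*k >= 8 || 6*k != 4))) && ((!(3*k < -4)) ==> ((2*k < -2 ==> k >= y - 9) && (2*y <= (2/3)*k - 8 || 2*k != 2*y + 4)))


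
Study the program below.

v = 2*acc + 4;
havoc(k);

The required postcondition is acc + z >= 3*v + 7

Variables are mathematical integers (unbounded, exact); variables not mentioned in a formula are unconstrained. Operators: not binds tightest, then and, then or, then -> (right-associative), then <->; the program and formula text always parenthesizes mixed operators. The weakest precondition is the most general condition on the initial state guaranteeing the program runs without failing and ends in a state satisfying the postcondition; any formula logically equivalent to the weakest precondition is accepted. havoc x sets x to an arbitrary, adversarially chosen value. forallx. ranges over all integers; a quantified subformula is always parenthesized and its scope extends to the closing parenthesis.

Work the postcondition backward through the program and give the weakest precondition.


Working backward. After the program, acc + z >= 3*v + 7 must hold.
Before havoc k: acc + z >= 3*v + 7
Before v := 2*acc + 4: z >= 5*acc + 19
Answer: WP = z >= 5*acc + 19


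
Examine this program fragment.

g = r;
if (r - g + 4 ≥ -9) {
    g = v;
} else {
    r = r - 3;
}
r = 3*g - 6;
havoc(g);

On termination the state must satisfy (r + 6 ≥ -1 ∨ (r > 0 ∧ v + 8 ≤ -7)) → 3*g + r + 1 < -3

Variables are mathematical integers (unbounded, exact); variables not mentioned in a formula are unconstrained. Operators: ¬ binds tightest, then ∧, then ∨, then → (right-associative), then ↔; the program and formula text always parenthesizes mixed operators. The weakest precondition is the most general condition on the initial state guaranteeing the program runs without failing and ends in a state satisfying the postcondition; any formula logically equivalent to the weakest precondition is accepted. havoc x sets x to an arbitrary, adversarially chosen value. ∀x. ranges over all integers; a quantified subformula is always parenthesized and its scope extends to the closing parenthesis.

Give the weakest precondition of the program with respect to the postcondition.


Working backward. After the program, the postcondition (r + 6 ≥ -1 ∨ (r > 0 ∧ v + 8 ≤ -7)) → 3*g + r + 1 < -3 must hold; in canonical form it is (r ≥ -7 ∨ (r > 0 ∧ v ≤ -15)) → 3*g + r < -4.
Before havoc g: ∀g_1. ((r ≥ -7 ∨ (r > 0 ∧ v ≤ -15)) → 3*g_1 + r < -4)
Before r := 3*g - 6: ∀g_1. ((3*g ≥ -1 ∨ (3*g > 6 ∧ v ≤ -15)) → 3*g + 3*g_1 < 2)
Then branch requires ∀g_1. ((3*v ≥ -1 ∨ (3*v > 6 ∧ v ≤ -15)) → 3*g_1 + 3*v < 2); else branch requires ∀g_1. ((3*g ≥ -1 ∨ (3*g > 6 ∧ v ≤ -15)) → 3*g + 3*g_1 < 2).
Before the if: (r ≥ g - 13 → (∀g_1. ((3*v ≥ -1 ∨ (3*v > 6 ∧ v ≤ -15)) → 3*g_1 + 3*v < 2))) ∧ ((¬(r ≥ g - 13)) → (∀g_1. ((3*g ≥ -1 ∨ (3*g > 6 ∧ v ≤ -15)) → 3*g + 3*g_1 < 2)))
Before g := r: ∀g_1. ((3*v ≥ -1 ∨ (3*v > 6 ∧ v ≤ -15)) → 3*g_1 + 3*v < 2)
Answer: WP = ∀g_1. ((3*v ≥ -1 ∨ (3*v > 6 ∧ v ≤ -15)) → 3*g_1 + 3*v < 2)


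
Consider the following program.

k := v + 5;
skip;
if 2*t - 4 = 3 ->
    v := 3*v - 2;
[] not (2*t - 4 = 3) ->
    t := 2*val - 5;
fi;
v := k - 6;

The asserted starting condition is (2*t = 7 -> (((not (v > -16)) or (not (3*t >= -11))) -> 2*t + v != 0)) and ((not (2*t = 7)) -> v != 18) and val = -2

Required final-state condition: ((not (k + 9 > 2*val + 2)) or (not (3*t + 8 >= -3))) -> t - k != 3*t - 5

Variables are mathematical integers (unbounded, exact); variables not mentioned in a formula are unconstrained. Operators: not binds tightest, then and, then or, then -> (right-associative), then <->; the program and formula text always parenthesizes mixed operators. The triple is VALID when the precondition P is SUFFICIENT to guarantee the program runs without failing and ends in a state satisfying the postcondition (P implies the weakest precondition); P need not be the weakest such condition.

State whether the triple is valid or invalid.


Working backward. After the program, the postcondition ((not (k + 9 > 2*val + 2)) or (not (3*t + 8 >= -3))) -> t - k != 3*t - 5 must hold; in canonical form it is ((not (k > 2*val - 7)) or (not (3*t >= -11))) -> k + 2*t != 5.
Before v := k - 6: ((not (k > 2*val - 7)) or (not (3*t >= -11))) -> k + 2*t != 5
Then branch requires ((not (k > 2*val - 7)) or (not (3*t >= -11))) -> k + 2*t != 5; else branch requires ((not (k > 2*val - 7)) or (not (6*val >= 4))) -> k + 4*val != 15.
Before the if: (2*t = 7 -> (((not (k > 2*val - 7)) or (not (3*t >= -11))) -> k + 2*t != 5)) and ((not (2*t = 7)) -> (((not (k > 2*val - 7)) or (not (6*val >= 4))) -> k + 4*val != 15))
Before skip: (2*t = 7 -> (((not (k > 2*val - 7)) or (not (3*t >= -11))) -> k + 2*t != 5)) and ((not (2*t = 7)) -> (((not (k > 2*val - 7)) or (not (6*val >= 4))) -> k + 4*val != 15))
Before k := v + 5: (2*t = 7 -> (((not (v > 2*val - 12)) or (not (3*t >= -11))) -> 2*t + v != 0)) and ((not (2*t = 7)) -> (((not (v > 2*val - 12)) or (not (6*val >= 4))) -> v + 4*val != 10))
The weakest precondition is (2*t = 7 -> (((not (v > 2*val - 12)) or (not (3*t >= -11))) -> 2*t + v != 0)) and ((not (2*t = 7)) -> (((not (v > 2*val - 12)) or (not (6*val >= 4))) -> v + 4*val != 10)).
Check whether (2*t = 7 -> (((not (v > -16)) or (not (3*t >= -11))) -> 2*t + v != 0)) and ((not (2*t = 7)) -> v != 18) and val = -2 implies it.
Every state satisfying the precondition satisfies the weakest precondition: the implication holds.
Answer: valid


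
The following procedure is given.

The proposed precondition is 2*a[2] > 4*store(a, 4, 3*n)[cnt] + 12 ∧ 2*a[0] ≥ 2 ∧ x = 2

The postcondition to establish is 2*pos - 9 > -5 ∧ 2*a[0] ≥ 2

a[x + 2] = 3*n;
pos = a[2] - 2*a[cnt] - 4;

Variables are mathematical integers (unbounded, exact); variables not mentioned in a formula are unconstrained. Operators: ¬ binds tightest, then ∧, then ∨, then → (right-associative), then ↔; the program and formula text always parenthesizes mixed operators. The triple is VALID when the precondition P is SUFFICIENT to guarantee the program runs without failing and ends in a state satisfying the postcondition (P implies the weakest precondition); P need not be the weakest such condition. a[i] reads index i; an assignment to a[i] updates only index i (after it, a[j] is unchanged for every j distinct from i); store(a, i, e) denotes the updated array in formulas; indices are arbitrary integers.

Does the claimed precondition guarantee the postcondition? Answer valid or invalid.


Working backward. After the program, the postcondition 2*pos - 9 > -5 ∧ 2*a[0] ≥ 2 must hold; in canonical form it is 2*pos > 4 ∧ 2*a[0] ≥ 2.
Before pos := a[2] - 2*a[cnt] - 4: 2*a[2] > 4*a[cnt] + 12 ∧ 2*a[0] ≥ 2
Before a[x + 2] := 3*n: 2*store(a, x + 2, 3*n)[2] > 4*store(a, x + 2, 3*n)[cnt] + 12 ∧ 2*store(a, x + 2, 3*n)[0] ≥ 2
The weakest precondition is 2*store(a, x + 2, 3*n)[2] > 4*store(a, x + 2, 3*n)[cnt] + 12 ∧ 2*store(a, x + 2, 3*n)[0] ≥ 2.
Check whether 2*a[2] > 4*store(a, 4, 3*n)[cnt] + 12 ∧ 2*a[0] ≥ 2 ∧ x = 2 implies it.
Every state satisfying the precondition satisfies the weakest precondition: the implication holds.
Answer: valid


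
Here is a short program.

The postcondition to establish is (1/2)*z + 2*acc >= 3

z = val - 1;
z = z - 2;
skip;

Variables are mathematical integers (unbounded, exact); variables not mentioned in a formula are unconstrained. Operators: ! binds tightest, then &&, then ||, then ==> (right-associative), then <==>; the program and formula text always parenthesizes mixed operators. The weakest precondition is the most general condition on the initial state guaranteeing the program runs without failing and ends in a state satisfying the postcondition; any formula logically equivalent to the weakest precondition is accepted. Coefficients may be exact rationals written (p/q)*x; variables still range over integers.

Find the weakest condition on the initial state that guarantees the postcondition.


Working backward. After the program, the postcondition (1/2)*z + 2*acc >= 3 must hold; in canonical form it is 2*acc + (1/2)*z >= 3.
Before skip: 2*acc + (1/2)*z >= 3
Before z := z - 2: 2*acc + (1/2)*z >= 4
Before z := val - 1: 2*acc + (1/2)*val >= 9/2
Answer: WP = 2*acc + (1/2)*val >= 9/2


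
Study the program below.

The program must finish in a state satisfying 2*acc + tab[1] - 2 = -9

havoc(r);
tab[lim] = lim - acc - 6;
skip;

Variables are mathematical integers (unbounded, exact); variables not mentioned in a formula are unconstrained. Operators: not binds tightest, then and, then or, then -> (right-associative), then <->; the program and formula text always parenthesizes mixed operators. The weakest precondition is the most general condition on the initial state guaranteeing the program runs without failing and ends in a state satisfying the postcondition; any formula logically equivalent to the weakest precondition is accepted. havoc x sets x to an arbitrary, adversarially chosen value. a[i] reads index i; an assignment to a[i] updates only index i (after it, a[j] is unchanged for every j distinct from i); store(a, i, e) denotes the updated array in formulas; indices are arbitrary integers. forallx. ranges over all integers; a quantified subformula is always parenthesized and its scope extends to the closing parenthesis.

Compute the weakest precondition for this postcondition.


Working backward. After the program, the postcondition 2*acc + tab[1] - 2 = -9 must hold; in canonical form it is tab[1] + 2*acc = -7.
Before skip: tab[1] + 2*acc = -7
Before tab[lim] := lim - acc - 6: store(tab, lim, -acc + lim - 6)[1] + 2*acc = -7
Before havoc r: store(tab, lim, -acc + lim - 6)[1] + 2*acc = -7
Answer: WP = store(tab, lim, -acc + lim - 6)[1] + 2*acc = -7


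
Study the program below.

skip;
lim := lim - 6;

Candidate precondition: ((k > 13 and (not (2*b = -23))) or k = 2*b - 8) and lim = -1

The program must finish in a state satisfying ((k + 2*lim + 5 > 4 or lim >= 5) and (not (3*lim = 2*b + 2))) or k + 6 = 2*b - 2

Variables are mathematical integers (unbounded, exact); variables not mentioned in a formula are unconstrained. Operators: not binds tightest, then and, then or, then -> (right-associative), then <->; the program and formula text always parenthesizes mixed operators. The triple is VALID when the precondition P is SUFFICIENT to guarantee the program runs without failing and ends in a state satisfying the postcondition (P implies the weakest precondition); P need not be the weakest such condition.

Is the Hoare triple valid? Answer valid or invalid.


Working backward. After the program, the postcondition ((k + 2*lim + 5 > 4 or lim >= 5) and (not (3*lim = 2*b + 2))) or k + 6 = 2*b - 2 must hold; in canonical form it is ((k + 2*lim > -1 or lim >= 5) and (not (3*lim = 2*b + 2))) or k = 2*b - 8.
Before lim := lim - 6: ((k + 2*lim > 11 or lim >= 11) and (not (3*lim = 2*b + 20))) or k = 2*b - 8
Before skip: ((k + 2*lim > 11 or lim >= 11) and (not (3*lim = 2*b + 20))) or k = 2*b - 8
The weakest precondition is ((k + 2*lim > 11 or lim >= 11) and (not (3*lim = 2*b + 20))) or k = 2*b - 8.
Check whether ((k > 13 and (not (2*b = -23))) or k = 2*b - 8) and lim = -1 implies it.
Every state satisfying the precondition satisfies the weakest precondition: the implication holds.
Answer: valid


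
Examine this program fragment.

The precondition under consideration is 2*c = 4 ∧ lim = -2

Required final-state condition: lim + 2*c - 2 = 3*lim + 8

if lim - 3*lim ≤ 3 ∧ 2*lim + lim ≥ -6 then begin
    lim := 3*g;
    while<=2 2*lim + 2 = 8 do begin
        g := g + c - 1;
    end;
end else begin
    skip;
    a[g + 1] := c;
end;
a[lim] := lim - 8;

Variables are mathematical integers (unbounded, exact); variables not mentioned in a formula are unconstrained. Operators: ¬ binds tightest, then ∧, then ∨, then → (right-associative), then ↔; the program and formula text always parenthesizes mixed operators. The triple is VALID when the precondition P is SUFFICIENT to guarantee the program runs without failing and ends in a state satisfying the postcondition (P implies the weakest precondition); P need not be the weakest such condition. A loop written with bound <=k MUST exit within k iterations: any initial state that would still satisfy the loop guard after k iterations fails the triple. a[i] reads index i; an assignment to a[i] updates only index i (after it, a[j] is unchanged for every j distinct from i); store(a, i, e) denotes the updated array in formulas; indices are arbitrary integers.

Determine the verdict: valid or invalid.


Working backward. After the program, the postcondition lim + 2*c - 2 = 3*lim + 8 must hold; in canonical form it is 2*c = 2*lim + 10.
Before a[lim] := lim - 8: 2*c = 2*lim + 10
Then branch requires (6*g = 6 → ((6*g = 6 → ((¬(6*g = 6)) ∧ 2*c = 6*g + 10)) ∧ ((¬(6*g = 6)) → 2*c = 6*g + 10))) ∧ ((¬(6*g = 6)) → 2*c = 6*g + 10); else branch requires 2*c = 2*lim + 10.
Before the if: ((2*lim ≥ -3 ∧ 3*lim ≥ -6) → ((6*g = 6 → ((6*g = 6 → ((¬(6*g = 6)) ∧ 2*c = 6*g + 10)) ∧ ((¬(6*g = 6)) → 2*c = 6*g + 10))) ∧ ((¬(6*g = 6)) → 2*c = 6*g + 10))) ∧ ((¬(2*lim ≥ -3 ∧ 3*lim ≥ -6)) → 2*c = 2*lim + 10)
The weakest precondition is ((2*lim ≥ -3 ∧ 3*lim ≥ -6) → ((6*g = 6 → ((6*g = 6 → ((¬(6*g = 6)) ∧ 2*c = 6*g + 10)) ∧ ((¬(6*g = 6)) → 2*c = 6*g + 10))) ∧ ((¬(6*g = 6)) → 2*c = 6*g + 10))) ∧ ((¬(2*lim ≥ -3 ∧ 3*lim ≥ -6)) → 2*c = 2*lim + 10).
Check whether 2*c = 4 ∧ lim = -2 implies it.
Countermodel: at the initial state c = 2, g = 0, lim = -2, the precondition holds but the weakest precondition fails.
Answer: invalid


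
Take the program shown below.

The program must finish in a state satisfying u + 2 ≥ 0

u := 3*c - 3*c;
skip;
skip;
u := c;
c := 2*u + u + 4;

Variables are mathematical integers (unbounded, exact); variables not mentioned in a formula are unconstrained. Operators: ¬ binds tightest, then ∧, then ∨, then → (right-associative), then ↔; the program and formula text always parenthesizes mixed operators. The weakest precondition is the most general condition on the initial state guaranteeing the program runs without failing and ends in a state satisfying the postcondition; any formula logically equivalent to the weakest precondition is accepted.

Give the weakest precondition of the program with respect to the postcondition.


Working backward. After the program, the postcondition u + 2 ≥ 0 must hold; in canonical form it is u ≥ -2.
Before c := 2*u + u + 4: u ≥ -2
Before u := c: c ≥ -2
Before skip: c ≥ -2
Before skip: c ≥ -2
Before u := 3*c - 3*c: c ≥ -2
Answer: WP = c ≥ -2


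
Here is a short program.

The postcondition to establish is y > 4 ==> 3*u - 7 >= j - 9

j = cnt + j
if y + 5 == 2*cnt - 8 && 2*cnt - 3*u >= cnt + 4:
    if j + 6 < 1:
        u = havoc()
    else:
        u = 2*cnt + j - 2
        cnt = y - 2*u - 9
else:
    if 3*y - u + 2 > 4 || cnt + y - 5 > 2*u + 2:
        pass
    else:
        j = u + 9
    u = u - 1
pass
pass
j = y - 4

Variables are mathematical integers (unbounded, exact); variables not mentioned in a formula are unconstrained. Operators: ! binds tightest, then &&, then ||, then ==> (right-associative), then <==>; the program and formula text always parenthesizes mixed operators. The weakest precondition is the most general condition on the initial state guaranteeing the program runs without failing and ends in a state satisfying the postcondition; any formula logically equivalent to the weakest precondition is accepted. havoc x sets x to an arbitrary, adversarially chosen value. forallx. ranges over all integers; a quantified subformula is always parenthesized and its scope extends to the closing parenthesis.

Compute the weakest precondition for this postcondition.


Working backward. After the program, the postcondition y > 4 ==> 3*u - 7 >= j - 9 must hold; in canonical form it is y > 4 ==> 3*u >= j - 2.
Before j := y - 4: y > 4 ==> 3*u >= y - 6
Before skip: y > 4 ==> 3*u >= y - 6
Before skip: y > 4 ==> 3*u >= y - 6
Then branch requires (j < -5 ==> (forall u_1. (y > 4 ==> 3*u_1 >= y - 6))) && ((!(j < -5)) ==> (y > 4 ==> 6*cnt + 3*j >= y)); else branch requires ((3*y > u + 2 || cnt + y > 2*u + 7) ==> (y > 4 ==> 3*u >= y - 3)) && ((!(3*y > u + 2 || cnt + y > 2*u + 7)) ==> (y > 4 ==> 3*u >= y - 3)).
Before the if: ((y == 2*cnt - 13 && cnt >= 3*u + 4) ==> ((j < -5 ==> (forall u_1. (y > 4 ==> 3*u_1 >= y - 6))) && ((!(j < -5)) ==> (y > 4 ==> 6*cnt + 3*j >= y)))) && ((!(y == 2*cnt - 13 && cnt >= 3*u + 4)) ==> (((3*y > u + 2 || cnt + y > 2*u + 7) ==> (y > 4 ==> 3*u >= y - 3)) && ((!(3*y > u + 2 || cnt + y > 2*u + 7)) ==> (y > 4 ==> 3*u >= y - 3))))
Before j := cnt + j: ((y == 2*cnt - 13 && cnt >= 3*u + 4) ==> ((cnt + j < -5 ==> (forall u_1. (y > 4 ==> 3*u_1 >= y - 6))) && ((!(cnt + j < -5)) ==> (y > 4 ==> 9*cnt + 3*j >= y)))) && ((!(y == 2*cnt - 13 && cnt >= 3*u + 4)) ==> (((3*y > u + 2 || cnt + y > 2*u + 7) ==> (y > 4 ==> 3*u >= y - 3)) && ((!(3*y > u + 2 || cnt + y > 2*u + 7)) ==> (y > 4 ==> 3*u >= y - 3))))
Answer: WP = ((y == 2*cnt - 13 && cnt >= 3*u + 4) ==> ((cnt + j < -5 ==> (forall u_1. (y > 4 ==> 3*u_1 >= y - 6))) && ((!(cnt + j < -5)) ==> (y > 4 ==> 9*cnt + 3*j >= y)))) && ((!(y == 2*cnt - 13 && cnt >= 3*u + 4)) ==> (((3*y > u + 2 || cnt + y > 2*u + 7) ==> (y > 4 ==> 3*u >= y - 3)) && ((!(3*y > u + 2 || cnt + y > 2*u + 7)) ==> (y > 4 ==> 3*u >= y - 3))))


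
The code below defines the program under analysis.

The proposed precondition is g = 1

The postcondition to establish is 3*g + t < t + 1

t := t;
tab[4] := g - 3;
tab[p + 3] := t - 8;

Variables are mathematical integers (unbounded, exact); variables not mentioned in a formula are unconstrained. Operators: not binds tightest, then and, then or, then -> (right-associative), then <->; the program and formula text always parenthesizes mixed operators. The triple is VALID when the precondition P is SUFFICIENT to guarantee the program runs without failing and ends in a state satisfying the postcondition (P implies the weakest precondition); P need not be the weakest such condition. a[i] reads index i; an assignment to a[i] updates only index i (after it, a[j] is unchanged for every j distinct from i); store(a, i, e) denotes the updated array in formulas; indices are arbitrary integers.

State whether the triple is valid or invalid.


Working backward. After the program, the postcondition 3*g + t < t + 1 must hold; in canonical form it is 3*g < 1.
Before tab[p + 3] := t - 8: 3*g < 1
Before tab[4] := g - 3: 3*g < 1
Before t := t: 3*g < 1
The weakest precondition is 3*g < 1.
Check whether g = 1 implies it.
Countermodel: at the initial state g = 1, the precondition holds but the weakest precondition fails.
Answer: invalid


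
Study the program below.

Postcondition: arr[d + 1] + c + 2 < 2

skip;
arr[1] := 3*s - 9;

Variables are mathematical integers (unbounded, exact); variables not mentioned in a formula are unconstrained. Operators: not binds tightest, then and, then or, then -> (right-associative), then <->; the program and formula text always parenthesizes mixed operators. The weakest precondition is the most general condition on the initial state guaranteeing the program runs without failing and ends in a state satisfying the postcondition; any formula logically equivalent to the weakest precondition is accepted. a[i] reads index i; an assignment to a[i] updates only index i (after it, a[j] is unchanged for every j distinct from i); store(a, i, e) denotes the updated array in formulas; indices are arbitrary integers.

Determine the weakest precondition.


Working backward. After the program, the postcondition arr[d + 1] + c + 2 < 2 must hold; in canonical form it is arr[d + 1] + c < 0.
Before arr[1] := 3*s - 9: store(arr, 1, 3*s - 9)[d + 1] + c < 0
Before skip: store(arr, 1, 3*s - 9)[d + 1] + c < 0
Answer: WP = store(arr, 1, 3*s - 9)[d + 1] + c < 0
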